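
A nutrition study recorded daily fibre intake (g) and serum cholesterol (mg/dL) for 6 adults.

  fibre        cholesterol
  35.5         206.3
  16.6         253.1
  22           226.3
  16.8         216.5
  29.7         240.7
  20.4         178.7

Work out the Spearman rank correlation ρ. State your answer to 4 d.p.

Rank fibre: 6, 1, 4, 2, 5, 3
Rank cholesterol: 2, 6, 4, 3, 5, 1
d = rank(fibre) − rank(cholesterol): 4, -5, 0, -1, 0, 2; Σd² = 46
ρ = 1 − 6Σd² / [n(n²−1)] = 1 − 6×46 / (6×35) = 1 − 276/210 ≈ -0.3143

-0.3143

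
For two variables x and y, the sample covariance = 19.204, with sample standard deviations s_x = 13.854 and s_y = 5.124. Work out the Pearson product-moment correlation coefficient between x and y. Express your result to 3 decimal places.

0.271

r = Cov(x,y) / (s_x · s_y) = 19.204 / (13.854 × 5.124)
  = 19.204 / 70.9879 ≈ 0.271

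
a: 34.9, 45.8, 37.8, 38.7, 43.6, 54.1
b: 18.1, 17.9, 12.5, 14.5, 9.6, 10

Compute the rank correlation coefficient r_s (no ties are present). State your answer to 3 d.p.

Rank a: 1, 5, 2, 3, 4, 6
Rank b: 6, 5, 3, 4, 1, 2
d = rank(a) − rank(b): -5, 0, -1, -1, 3, 4; Σd² = 52
ρ = 1 − 6Σd² / [n(n²−1)] = 1 − 6×52 / (6×35) = 1 − 312/210 ≈ -0.486

-0.486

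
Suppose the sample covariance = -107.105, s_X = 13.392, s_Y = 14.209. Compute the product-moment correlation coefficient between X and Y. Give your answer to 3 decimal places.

-0.563

r = Cov(X,Y) / (s_X · s_Y) = -107.105 / (13.392 × 14.209)
  = -107.105 / 190.2869 ≈ -0.563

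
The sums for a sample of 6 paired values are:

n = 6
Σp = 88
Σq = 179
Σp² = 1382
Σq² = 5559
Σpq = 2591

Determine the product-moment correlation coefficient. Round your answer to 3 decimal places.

-0.243

r = (nΣpq − ΣpΣq) / √[(nΣp² − (Σp)²)(nΣq² − (Σq)²)]
Numerator: 6×2591 − 88×179 = -206
Denominator: √[(8292 − 7744)(33354 − 32041)] = √[548 × 1313] = 848.2476
r = -206 / 848.2476 ≈ -0.243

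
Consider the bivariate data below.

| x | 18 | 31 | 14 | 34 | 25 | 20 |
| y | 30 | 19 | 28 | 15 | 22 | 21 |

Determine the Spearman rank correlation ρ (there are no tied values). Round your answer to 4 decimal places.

Rank x: 2, 5, 1, 6, 4, 3
Rank y: 6, 2, 5, 1, 4, 3
d = rank(x) − rank(y): -4, 3, -4, 5, 0, 0; Σd² = 66
ρ = 1 − 6Σd² / [n(n²−1)] = 1 − 6×66 / (6×35) = 1 − 396/210 ≈ -0.8857

-0.8857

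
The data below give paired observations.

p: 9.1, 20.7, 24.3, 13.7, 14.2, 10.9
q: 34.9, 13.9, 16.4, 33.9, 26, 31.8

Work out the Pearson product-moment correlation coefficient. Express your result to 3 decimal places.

n = 6, Σp = 92.9, Σq = 156.9, Σp² = 1609.93, Σq² = 4516.63, Σpq = 2184.09
nΣpq − ΣpΣq = 13104.54 − 14576.01 = -1471.47
nΣp² − (Σp)² = 9659.58 − 8630.41 = 1029.17; nΣq² − (Σq)² = 27099.78 − 24617.61 = 2482.17
r = -1471.47 / √(1029.17 × 2482.17) = -1471.47 / 1598.3038 ≈ -0.921

-0.921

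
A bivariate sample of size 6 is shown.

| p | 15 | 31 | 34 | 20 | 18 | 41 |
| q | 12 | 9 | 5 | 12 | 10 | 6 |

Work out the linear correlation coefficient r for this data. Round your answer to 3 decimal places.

-0.888

n = 6, Σp = 159, Σq = 54, Σp² = 4747, Σq² = 530, Σpq = 1295
nΣpq − ΣpΣq = 7770 − 8586 = -816
nΣp² − (Σp)² = 28482 − 25281 = 3201; nΣq² − (Σq)² = 3180 − 2916 = 264
r = -816 / √(3201 × 264) = -816 / 919.2736 ≈ -0.888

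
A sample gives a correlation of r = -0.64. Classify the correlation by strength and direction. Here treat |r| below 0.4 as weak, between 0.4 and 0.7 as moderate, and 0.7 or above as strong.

moderate negative

r = -0.64 < 0 so the relationship is negative.
|r| = 0.64, which falls in the moderate range.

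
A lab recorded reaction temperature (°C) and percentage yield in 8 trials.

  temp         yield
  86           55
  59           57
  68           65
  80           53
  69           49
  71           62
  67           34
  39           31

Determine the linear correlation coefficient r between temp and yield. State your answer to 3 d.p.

n = 8, Σx = 539, Σy = 406, Σx² = 37713, Σy² = 21670, Σxy = 28023
nΣxy − ΣxΣy = 224184 − 218834 = 5350
nΣx² − (Σx)² = 301704 − 290521 = 11183; nΣy² − (Σy)² = 173360 − 164836 = 8524
r = 5350 / √(11183 × 8524) = 5350 / 9763.3955 ≈ 0.548

0.548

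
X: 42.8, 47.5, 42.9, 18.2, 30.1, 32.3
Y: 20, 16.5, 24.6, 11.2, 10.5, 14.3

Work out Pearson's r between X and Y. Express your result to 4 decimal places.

0.7381

n = 6, ΣX = 213.8, ΣY = 97.1, ΣX² = 8209.04, ΣY² = 1717.59, ΣXY = 3676.87
nΣXY − ΣXΣY = 22061.22 − 20759.98 = 1301.24
nΣX² − (ΣX)² = 49254.24 − 45710.44 = 3543.8; nΣY² − (ΣY)² = 10305.54 − 9428.41 = 877.13
r = 1301.24 / √(3543.8 × 877.13) = 1301.24 / 1763.0579 ≈ 0.7381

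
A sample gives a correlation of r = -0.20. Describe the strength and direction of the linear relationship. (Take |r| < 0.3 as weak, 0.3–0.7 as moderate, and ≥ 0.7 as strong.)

weak negative

r = -0.20 < 0 so the relationship is negative.
|r| = 0.20, which falls in the weak range.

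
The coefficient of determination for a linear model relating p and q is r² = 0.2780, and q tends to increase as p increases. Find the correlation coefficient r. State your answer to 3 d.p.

0.527

|r| = √0.2780 = 0.527
The association is positive, so r = 0.527.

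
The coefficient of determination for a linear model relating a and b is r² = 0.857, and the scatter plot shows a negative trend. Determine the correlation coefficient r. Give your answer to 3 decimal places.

-0.926

|r| = √0.857 = 0.926
The association is negative, so r = −0.926.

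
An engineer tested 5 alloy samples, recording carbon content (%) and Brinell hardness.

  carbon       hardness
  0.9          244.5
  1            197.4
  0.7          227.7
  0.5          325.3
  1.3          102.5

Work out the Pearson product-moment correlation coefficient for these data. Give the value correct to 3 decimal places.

-0.949

n = 5, Σx = 4.4, Σy = 1097.4, Σx² = 4.24, Σy² = 266920.64, Σxy = 872.74
nΣxy − ΣxΣy = 4363.7 − 4828.56 = -464.86
nΣx² − (Σx)² = 21.2 − 19.36 = 1.84; nΣy² − (Σy)² = 1334603.2 − 1204286.76 = 130316.44
r = -464.86 / √(1.84 × 130316.44) = -464.86 / 489.6757 ≈ -0.949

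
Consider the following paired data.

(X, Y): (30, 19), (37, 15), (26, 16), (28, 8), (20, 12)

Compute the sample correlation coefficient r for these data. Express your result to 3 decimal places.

0.300

n = 5, ΣX = 141, ΣY = 70, ΣX² = 4129, ΣY² = 1050, ΣXY = 2005
nΣXY − ΣXΣY = 10025 − 9870 = 155
nΣX² − (ΣX)² = 20645 − 19881 = 764; nΣY² − (ΣY)² = 5250 − 4900 = 350
r = 155 / √(764 × 350) = 155 / 517.1073 ≈ 0.300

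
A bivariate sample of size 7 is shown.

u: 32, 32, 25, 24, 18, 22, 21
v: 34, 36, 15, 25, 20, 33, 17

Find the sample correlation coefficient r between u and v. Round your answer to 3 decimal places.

0.658

n = 7, Σu = 174, Σv = 180, Σu² = 4498, Σv² = 5080, Σuv = 4658
nΣuv − ΣuΣv = 32606 − 31320 = 1286
nΣu² − (Σu)² = 31486 − 30276 = 1210; nΣv² − (Σv)² = 35560 − 32400 = 3160
r = 1286 / √(1210 × 3160) = 1286 / 1955.4028 ≈ 0.658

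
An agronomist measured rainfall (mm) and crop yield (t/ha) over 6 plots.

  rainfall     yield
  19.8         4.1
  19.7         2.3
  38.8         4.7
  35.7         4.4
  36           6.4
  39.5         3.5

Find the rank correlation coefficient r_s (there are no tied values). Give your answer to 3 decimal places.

0.371

Rank rainfall: 2, 1, 5, 3, 4, 6
Rank yield: 3, 1, 5, 4, 6, 2
d = rank(rainfall) − rank(yield): -1, 0, 0, -1, -2, 4; Σd² = 22
ρ = 1 − 6Σd² / [n(n²−1)] = 1 − 6×22 / (6×35) = 1 − 132/210 ≈ 0.371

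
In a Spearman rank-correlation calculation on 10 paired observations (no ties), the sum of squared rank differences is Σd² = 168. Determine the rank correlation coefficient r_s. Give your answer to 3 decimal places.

-0.018

ρ = 1 − 6Σd² / [n(n²−1)] = 1 − 6×168 / (10×99)
  = 1 − 1008/990 = 1 − 1.0182 ≈ -0.018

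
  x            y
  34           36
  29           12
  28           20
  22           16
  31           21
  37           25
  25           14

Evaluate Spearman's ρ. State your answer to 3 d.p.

Rank x: 6, 4, 3, 1, 5, 7, 2
Rank y: 7, 1, 4, 3, 5, 6, 2
d = rank(x) − rank(y): -1, 3, -1, -2, 0, 1, 0; Σd² = 16
ρ = 1 − 6Σd² / [n(n²−1)] = 1 − 6×16 / (7×48) = 1 − 96/336 ≈ 0.714

0.714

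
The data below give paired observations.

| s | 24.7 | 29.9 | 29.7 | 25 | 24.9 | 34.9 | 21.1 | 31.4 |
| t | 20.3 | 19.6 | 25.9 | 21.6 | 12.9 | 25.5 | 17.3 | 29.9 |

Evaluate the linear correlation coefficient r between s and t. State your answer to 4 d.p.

0.7054

n = 8, Σs = 221.6, Σt = 173, Σs² = 6280.38, Σt² = 3943.58, Σst = 4911.73
nΣst − ΣsΣt = 39293.84 − 38336.8 = 957.04
nΣs² − (Σs)² = 50243.04 − 49106.56 = 1136.48; nΣt² − (Σt)² = 31548.64 − 29929 = 1619.64
r = 957.04 / √(1136.48 × 1619.64) = 957.04 / 1356.7197 ≈ 0.7054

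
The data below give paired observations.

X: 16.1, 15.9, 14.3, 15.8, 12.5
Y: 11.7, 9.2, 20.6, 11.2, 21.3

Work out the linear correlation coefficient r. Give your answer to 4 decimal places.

n = 5, ΣX = 74.6, ΣY = 74, ΣX² = 1122.4, ΣY² = 1225.02, ΣXY = 1072.44
nΣXY − ΣXΣY = 5362.2 − 5520.4 = -158.2
nΣX² − (ΣX)² = 5612 − 5565.16 = 46.84; nΣY² − (ΣY)² = 6125.1 − 5476 = 649.1
r = -158.2 / √(46.84 × 649.1) = -158.2 / 174.3670 ≈ -0.9073

-0.9073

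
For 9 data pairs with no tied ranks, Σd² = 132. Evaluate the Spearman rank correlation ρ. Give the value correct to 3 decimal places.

-0.100

ρ = 1 − 6Σd² / [n(n²−1)] = 1 − 6×132 / (9×80)
  = 1 − 792/720 = 1 − 1.1000 ≈ -0.100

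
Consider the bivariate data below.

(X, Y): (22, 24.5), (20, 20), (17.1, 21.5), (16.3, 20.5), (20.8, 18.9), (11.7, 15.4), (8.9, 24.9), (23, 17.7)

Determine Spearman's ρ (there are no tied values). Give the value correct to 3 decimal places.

Rank X: 7, 5, 4, 3, 6, 2, 1, 8
Rank Y: 7, 4, 6, 5, 3, 1, 8, 2
d = rank(X) − rank(Y): 0, 1, -2, -2, 3, 1, -7, 6; Σd² = 104
ρ = 1 − 6Σd² / [n(n²−1)] = 1 − 6×104 / (8×63) = 1 − 624/504 ≈ -0.238

-0.238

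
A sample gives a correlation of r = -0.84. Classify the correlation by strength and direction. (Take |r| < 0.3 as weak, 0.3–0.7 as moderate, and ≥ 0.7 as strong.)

r = -0.84 < 0 so the relationship is negative.
|r| = 0.84, which falls in the strong range.

strong negative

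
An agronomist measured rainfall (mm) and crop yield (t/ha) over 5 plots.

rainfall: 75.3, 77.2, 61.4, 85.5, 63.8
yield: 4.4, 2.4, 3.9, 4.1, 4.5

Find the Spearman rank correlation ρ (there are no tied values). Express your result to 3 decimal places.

-0.200

Rank rainfall: 3, 4, 1, 5, 2
Rank yield: 4, 1, 2, 3, 5
d = rank(rainfall) − rank(yield): -1, 3, -1, 2, -3; Σd² = 24
ρ = 1 − 6Σd² / [n(n²−1)] = 1 − 6×24 / (5×24) = 1 − 144/120 ≈ -0.200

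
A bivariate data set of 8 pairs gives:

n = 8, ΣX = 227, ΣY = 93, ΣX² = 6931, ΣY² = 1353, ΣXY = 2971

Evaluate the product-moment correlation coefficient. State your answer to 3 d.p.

0.910

r = (nΣXY − ΣXΣY) / √[(nΣX² − (ΣX)²)(nΣY² − (ΣY)²)]
Numerator: 8×2971 − 227×93 = 2657
Denominator: √[(55448 − 51529)(10824 − 8649)] = √[3919 × 2175] = 2919.5590
r = 2657 / 2919.5590 ≈ 0.910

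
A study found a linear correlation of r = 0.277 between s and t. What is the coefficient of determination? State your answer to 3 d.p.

r² = (0.277)² = 0.077

0.077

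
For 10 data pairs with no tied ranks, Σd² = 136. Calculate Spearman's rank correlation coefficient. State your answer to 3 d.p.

0.176

ρ = 1 − 6Σd² / [n(n²−1)] = 1 − 6×136 / (10×99)
  = 1 − 816/990 = 1 − 0.8242 ≈ 0.176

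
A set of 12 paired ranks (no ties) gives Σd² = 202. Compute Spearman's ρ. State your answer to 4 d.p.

ρ = 1 − 6Σd² / [n(n²−1)] = 1 − 6×202 / (12×143)
  = 1 − 1212/1716 = 1 − 0.70629 ≈ 0.2937

0.2937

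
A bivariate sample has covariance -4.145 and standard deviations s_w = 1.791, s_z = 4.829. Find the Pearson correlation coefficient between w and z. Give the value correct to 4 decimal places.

r = Cov(w,z) / (s_w · s_z) = -4.145 / (1.791 × 4.829)
  = -4.145 / 8.6487 ≈ -0.4793

-0.4793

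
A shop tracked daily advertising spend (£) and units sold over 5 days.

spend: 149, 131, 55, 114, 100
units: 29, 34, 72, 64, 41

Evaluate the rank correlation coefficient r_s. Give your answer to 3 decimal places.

Rank spend: 5, 4, 1, 3, 2
Rank units: 1, 2, 5, 4, 3
d = rank(spend) − rank(units): 4, 2, -4, -1, -1; Σd² = 38
ρ = 1 − 6Σd² / [n(n²−1)] = 1 − 6×38 / (5×24) = 1 − 228/120 ≈ -0.900

-0.900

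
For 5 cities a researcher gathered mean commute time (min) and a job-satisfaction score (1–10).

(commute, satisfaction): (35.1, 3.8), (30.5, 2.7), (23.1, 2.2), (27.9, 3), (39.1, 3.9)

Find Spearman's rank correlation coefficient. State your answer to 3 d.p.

0.900

Rank commute: 4, 3, 1, 2, 5
Rank satisfaction: 4, 2, 1, 3, 5
d = rank(commute) − rank(satisfaction): 0, 1, 0, -1, 0; Σd² = 2
ρ = 1 − 6Σd² / [n(n²−1)] = 1 − 6×2 / (5×24) = 1 − 12/120 ≈ 0.900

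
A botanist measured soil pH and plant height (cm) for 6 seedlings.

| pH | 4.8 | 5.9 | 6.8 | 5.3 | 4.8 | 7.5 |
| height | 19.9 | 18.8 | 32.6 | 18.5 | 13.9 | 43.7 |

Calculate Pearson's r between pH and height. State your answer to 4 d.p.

n = 6, Σx = 35.1, Σy = 147.4, Σx² = 211.47, Σy² = 4257.36, Σxy = 920.64
nΣxy − ΣxΣy = 5523.84 − 5173.74 = 350.1
nΣx² − (Σx)² = 1268.82 − 1232.01 = 36.81; nΣy² − (Σy)² = 25544.16 − 21726.76 = 3817.4
r = 350.1 / √(36.81 × 3817.4) = 350.1 / 374.8580 ≈ 0.9340

0.9340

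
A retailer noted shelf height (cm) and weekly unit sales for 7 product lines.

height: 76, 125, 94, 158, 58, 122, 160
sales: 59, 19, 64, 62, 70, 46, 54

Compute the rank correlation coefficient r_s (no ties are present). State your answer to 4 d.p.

-0.5357

Rank height: 2, 5, 3, 6, 1, 4, 7
Rank sales: 4, 1, 6, 5, 7, 2, 3
d = rank(height) − rank(sales): -2, 4, -3, 1, -6, 2, 4; Σd² = 86
ρ = 1 − 6Σd² / [n(n²−1)] = 1 − 6×86 / (7×48) = 1 − 516/336 ≈ -0.5357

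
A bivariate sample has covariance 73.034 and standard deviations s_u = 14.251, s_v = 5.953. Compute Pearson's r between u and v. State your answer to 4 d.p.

0.8609

r = Cov(u,v) / (s_u · s_v) = 73.034 / (14.251 × 5.953)
  = 73.034 / 84.8362 ≈ 0.8609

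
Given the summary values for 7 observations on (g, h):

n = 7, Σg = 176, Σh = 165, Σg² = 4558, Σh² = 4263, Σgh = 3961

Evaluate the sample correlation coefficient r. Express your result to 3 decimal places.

-0.842

r = (nΣgh − ΣgΣh) / √[(nΣg² − (Σg)²)(nΣh² − (Σh)²)]
Numerator: 7×3961 − 176×165 = -1313
Denominator: √[(31906 − 30976)(29841 − 27225)] = √[930 × 2616] = 1559.7692
r = -1313 / 1559.7692 ≈ -0.842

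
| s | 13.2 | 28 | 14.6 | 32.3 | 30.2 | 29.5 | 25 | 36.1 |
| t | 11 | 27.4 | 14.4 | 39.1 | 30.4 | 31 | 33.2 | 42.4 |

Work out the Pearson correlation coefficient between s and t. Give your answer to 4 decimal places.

n = 8, Σs = 208.9, Σt = 228.9, Σs² = 5925.19, Σt² = 7393.09, Σst = 6578.79
nΣst − ΣsΣt = 52630.32 − 47817.21 = 4813.11
nΣs² − (Σs)² = 47401.52 − 43639.21 = 3762.31; nΣt² − (Σt)² = 59144.72 − 52395.21 = 6749.51
r = 4813.11 / √(3762.31 × 6749.51) = 4813.11 / 5039.2211 ≈ 0.9551

0.9551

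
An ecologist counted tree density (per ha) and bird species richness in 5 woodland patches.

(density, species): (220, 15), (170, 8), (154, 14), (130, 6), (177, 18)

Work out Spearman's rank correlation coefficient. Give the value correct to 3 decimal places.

0.800

Rank density: 5, 3, 2, 1, 4
Rank species: 4, 2, 3, 1, 5
d = rank(density) − rank(species): 1, 1, -1, 0, -1; Σd² = 4
ρ = 1 − 6Σd² / [n(n²−1)] = 1 − 6×4 / (5×24) = 1 − 24/120 ≈ 0.800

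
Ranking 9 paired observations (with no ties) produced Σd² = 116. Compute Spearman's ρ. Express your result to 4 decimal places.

0.0333

ρ = 1 − 6Σd² / [n(n²−1)] = 1 − 6×116 / (9×80)
  = 1 − 696/720 = 1 − 0.96667 ≈ 0.0333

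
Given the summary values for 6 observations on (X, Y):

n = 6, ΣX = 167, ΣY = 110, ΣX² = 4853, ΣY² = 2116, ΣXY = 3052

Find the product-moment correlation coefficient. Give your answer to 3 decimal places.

r = (nΣXY − ΣXΣY) / √[(nΣX² − (ΣX)²)(nΣY² − (ΣY)²)]
Numerator: 6×3052 − 167×110 = -58
Denominator: √[(29118 − 27889)(12696 − 12100)] = √[1229 × 596] = 855.8528
r = -58 / 855.8528 ≈ -0.068

-0.068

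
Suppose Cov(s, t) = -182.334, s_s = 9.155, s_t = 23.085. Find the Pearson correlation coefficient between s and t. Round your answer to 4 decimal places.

-0.8627

r = Cov(s,t) / (s_s · s_t) = -182.334 / (9.155 × 23.085)
  = -182.334 / 211.3432 ≈ -0.8627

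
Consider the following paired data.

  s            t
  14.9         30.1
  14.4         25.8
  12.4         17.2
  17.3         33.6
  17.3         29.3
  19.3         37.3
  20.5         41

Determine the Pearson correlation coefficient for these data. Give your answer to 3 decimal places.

n = 7, Σs = 116.1, Σt = 214.3, Σs² = 1974.45, Σt² = 6927.23, Σst = 3681.85
nΣst − ΣsΣt = 25772.95 − 24880.23 = 892.72
nΣs² − (Σs)² = 13821.15 − 13479.21 = 341.94; nΣt² − (Σt)² = 48490.61 − 45924.49 = 2566.12
r = 892.72 / √(341.94 × 2566.12) = 892.72 / 936.7279 ≈ 0.953

0.953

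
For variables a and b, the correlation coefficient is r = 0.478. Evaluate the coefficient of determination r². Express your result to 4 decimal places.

0.2285

r² = (0.478)² = 0.2285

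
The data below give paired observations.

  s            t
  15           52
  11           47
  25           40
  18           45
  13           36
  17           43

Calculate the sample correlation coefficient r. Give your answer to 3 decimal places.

-0.246

n = 6, Σs = 99, Σt = 263, Σs² = 1753, Σt² = 11683, Σst = 4306
nΣst − ΣsΣt = 25836 − 26037 = -201
nΣs² − (Σs)² = 10518 − 9801 = 717; nΣt² − (Σt)² = 70098 − 69169 = 929
r = -201 / √(717 × 929) = -201 / 816.1452 ≈ -0.246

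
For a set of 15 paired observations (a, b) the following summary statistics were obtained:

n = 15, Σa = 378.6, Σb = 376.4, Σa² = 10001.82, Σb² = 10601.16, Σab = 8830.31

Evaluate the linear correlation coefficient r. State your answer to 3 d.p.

r = (nΣab − ΣaΣb) / √[(nΣa² − (Σa)²)(nΣb² − (Σb)²)]
Numerator: 15×8830.31 − 378.6×376.4 = -10050.39
Denominator: √[(150027.3 − 143337.96)(159017.4 − 141676.96)] = √[6689.34 × 17340.44] = 10770.1485
r = -10050.39 / 10770.1485 ≈ -0.933

-0.933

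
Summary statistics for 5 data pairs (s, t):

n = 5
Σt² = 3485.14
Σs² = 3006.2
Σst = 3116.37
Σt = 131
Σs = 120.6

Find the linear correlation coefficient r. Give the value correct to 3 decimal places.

r = (nΣst − ΣsΣt) / √[(nΣs² − (Σs)²)(nΣt² − (Σt)²)]
Numerator: 5×3116.37 − 120.6×131 = -216.75
Denominator: √[(15031 − 14544.36)(17425.7 − 17161)] = √[486.64 × 264.7] = 358.9061
r = -216.75 / 358.9061 ≈ -0.604

-0.604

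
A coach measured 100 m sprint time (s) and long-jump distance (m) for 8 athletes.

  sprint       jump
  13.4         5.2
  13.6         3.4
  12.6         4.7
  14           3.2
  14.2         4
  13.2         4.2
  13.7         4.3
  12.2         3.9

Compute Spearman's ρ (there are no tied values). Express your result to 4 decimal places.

-0.3095

Rank sprint: 4, 5, 2, 7, 8, 3, 6, 1
Rank jump: 8, 2, 7, 1, 4, 5, 6, 3
d = rank(sprint) − rank(jump): -4, 3, -5, 6, 4, -2, 0, -2; Σd² = 110
ρ = 1 − 6Σd² / [n(n²−1)] = 1 − 6×110 / (8×63) = 1 − 660/504 ≈ -0.3095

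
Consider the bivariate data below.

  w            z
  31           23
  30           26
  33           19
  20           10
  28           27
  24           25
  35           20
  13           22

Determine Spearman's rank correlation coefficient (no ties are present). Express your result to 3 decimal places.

Rank w: 6, 5, 7, 2, 4, 3, 8, 1
Rank z: 5, 7, 2, 1, 8, 6, 3, 4
d = rank(w) − rank(z): 1, -2, 5, 1, -4, -3, 5, -3; Σd² = 90
ρ = 1 − 6Σd² / [n(n²−1)] = 1 − 6×90 / (8×63) = 1 − 540/504 ≈ -0.071

-0.071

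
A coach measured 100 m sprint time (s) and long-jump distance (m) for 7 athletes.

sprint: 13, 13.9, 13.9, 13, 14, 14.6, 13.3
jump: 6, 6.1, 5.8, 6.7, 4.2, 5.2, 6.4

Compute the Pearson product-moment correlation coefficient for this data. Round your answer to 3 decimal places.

-0.662

n = 7, Σx = 95.7, Σy = 40.4, Σx² = 1310.47, Σy² = 237.38, Σxy = 550.35
nΣxy − ΣxΣy = 3852.45 − 3866.28 = -13.83
nΣx² − (Σx)² = 9173.29 − 9158.49 = 14.8; nΣy² − (Σy)² = 1661.66 − 1632.16 = 29.5
r = -13.83 / √(14.8 × 29.5) = -13.83 / 20.8950 ≈ -0.662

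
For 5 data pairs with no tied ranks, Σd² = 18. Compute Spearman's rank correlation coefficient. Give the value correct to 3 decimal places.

ρ = 1 − 6Σd² / [n(n²−1)] = 1 − 6×18 / (5×24)
  = 1 − 108/120 = 1 − 0.9000 ≈ 0.100

0.100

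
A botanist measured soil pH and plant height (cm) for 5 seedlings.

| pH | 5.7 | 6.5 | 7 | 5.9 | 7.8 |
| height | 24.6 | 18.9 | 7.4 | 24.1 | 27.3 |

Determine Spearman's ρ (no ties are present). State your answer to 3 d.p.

0.000

Rank pH: 1, 3, 4, 2, 5
Rank height: 4, 2, 1, 3, 5
d = rank(pH) − rank(height): -3, 1, 3, -1, 0; Σd² = 20
ρ = 1 − 6Σd² / [n(n²−1)] = 1 − 6×20 / (5×24) = 1 − 120/120 ≈ 0.000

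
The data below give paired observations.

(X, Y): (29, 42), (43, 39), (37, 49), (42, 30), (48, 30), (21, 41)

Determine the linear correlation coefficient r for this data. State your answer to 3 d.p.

n = 6, ΣX = 220, ΣY = 231, ΣX² = 8568, ΣY² = 9167, ΣXY = 8269
nΣXY − ΣXΣY = 49614 − 50820 = -1206
nΣX² − (ΣX)² = 51408 − 48400 = 3008; nΣY² − (ΣY)² = 55002 − 53361 = 1641
r = -1206 / √(3008 × 1641) = -1206 / 2221.7399 ≈ -0.543

-0.543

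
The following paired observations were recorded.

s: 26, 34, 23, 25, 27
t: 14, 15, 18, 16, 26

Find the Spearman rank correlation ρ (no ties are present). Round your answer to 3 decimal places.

Rank s: 3, 5, 1, 2, 4
Rank t: 1, 2, 4, 3, 5
d = rank(s) − rank(t): 2, 3, -3, -1, -1; Σd² = 24
ρ = 1 − 6Σd² / [n(n²−1)] = 1 − 6×24 / (5×24) = 1 − 144/120 ≈ -0.200

-0.200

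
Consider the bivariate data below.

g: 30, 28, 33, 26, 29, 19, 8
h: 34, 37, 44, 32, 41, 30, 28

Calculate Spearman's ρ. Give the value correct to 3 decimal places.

0.893

Rank g: 6, 4, 7, 3, 5, 2, 1
Rank h: 4, 5, 7, 3, 6, 2, 1
d = rank(g) − rank(h): 2, -1, 0, 0, -1, 0, 0; Σd² = 6
ρ = 1 − 6Σd² / [n(n²−1)] = 1 − 6×6 / (7×48) = 1 − 36/336 ≈ 0.893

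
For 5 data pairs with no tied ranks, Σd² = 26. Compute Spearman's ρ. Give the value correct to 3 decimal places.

ρ = 1 − 6Σd² / [n(n²−1)] = 1 − 6×26 / (5×24)
  = 1 − 156/120 = 1 − 1.3000 ≈ -0.300

-0.300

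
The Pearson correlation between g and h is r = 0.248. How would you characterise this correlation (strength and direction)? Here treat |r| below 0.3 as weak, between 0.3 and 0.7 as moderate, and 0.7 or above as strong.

weak positive

r = 0.248 > 0 so the relationship is positive.
|r| = 0.248, which falls in the weak range.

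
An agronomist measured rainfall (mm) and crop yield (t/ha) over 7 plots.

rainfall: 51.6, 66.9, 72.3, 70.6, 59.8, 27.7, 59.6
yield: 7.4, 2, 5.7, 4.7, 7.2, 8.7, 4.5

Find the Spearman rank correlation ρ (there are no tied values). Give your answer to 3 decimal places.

-0.571

Rank rainfall: 2, 5, 7, 6, 4, 1, 3
Rank yield: 6, 1, 4, 3, 5, 7, 2
d = rank(rainfall) − rank(yield): -4, 4, 3, 3, -1, -6, 1; Σd² = 88
ρ = 1 − 6Σd² / [n(n²−1)] = 1 − 6×88 / (7×48) = 1 − 528/336 ≈ -0.571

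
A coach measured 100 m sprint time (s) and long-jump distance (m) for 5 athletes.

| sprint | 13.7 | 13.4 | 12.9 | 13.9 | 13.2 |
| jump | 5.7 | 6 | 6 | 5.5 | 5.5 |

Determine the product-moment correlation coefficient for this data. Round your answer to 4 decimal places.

-0.5379

n = 5, Σx = 67.1, Σy = 28.7, Σx² = 901.11, Σy² = 164.99, Σxy = 384.94
nΣxy − ΣxΣy = 1924.7 − 1925.77 = -1.07
nΣx² − (Σx)² = 4505.55 − 4502.41 = 3.14; nΣy² − (Σy)² = 824.95 − 823.69 = 1.26
r = -1.07 / √(3.14 × 1.26) = -1.07 / 1.9891 ≈ -0.5379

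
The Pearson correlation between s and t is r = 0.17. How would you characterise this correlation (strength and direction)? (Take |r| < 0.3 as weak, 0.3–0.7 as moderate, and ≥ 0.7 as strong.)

r = 0.17 > 0 so the relationship is positive.
|r| = 0.17, which falls in the weak range.

weak positive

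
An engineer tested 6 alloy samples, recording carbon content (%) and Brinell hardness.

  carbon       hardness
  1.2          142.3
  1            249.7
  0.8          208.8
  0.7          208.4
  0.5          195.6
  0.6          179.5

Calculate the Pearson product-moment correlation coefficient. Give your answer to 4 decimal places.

n = 6, Σx = 4.8, Σy = 1184.3, Σx² = 4.18, Σy² = 240106.99, Σxy = 938.88
nΣxy − ΣxΣy = 5633.28 − 5684.64 = -51.36
nΣx² − (Σx)² = 25.08 − 23.04 = 2.04; nΣy² − (Σy)² = 1440641.94 − 1402566.49 = 38075.45
r = -51.36 / √(2.04 × 38075.45) = -51.36 / 278.7004 ≈ -0.1843

-0.1843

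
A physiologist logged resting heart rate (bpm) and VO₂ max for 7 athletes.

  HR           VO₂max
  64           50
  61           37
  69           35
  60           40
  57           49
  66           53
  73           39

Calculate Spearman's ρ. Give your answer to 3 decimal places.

-0.250

Rank HR: 4, 3, 6, 2, 1, 5, 7
Rank VO₂max: 6, 2, 1, 4, 5, 7, 3
d = rank(HR) − rank(VO₂max): -2, 1, 5, -2, -4, -2, 4; Σd² = 70
ρ = 1 − 6Σd² / [n(n²−1)] = 1 − 6×70 / (7×48) = 1 − 420/336 ≈ -0.250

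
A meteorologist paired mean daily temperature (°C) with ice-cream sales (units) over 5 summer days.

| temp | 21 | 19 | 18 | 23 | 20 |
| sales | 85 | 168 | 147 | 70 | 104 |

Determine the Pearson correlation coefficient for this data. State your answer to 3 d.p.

-0.883

n = 5, Σx = 101, Σy = 574, Σx² = 2055, Σy² = 72774, Σxy = 11313
nΣxy − ΣxΣy = 56565 − 57974 = -1409
nΣx² − (Σx)² = 10275 − 10201 = 74; nΣy² − (Σy)² = 363870 − 329476 = 34394
r = -1409 / √(74 × 34394) = -1409 / 1595.3545 ≈ -0.883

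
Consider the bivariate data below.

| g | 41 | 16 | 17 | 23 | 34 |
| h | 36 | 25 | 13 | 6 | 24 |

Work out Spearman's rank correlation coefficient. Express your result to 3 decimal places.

0.300

Rank g: 5, 1, 2, 3, 4
Rank h: 5, 4, 2, 1, 3
d = rank(g) − rank(h): 0, -3, 0, 2, 1; Σd² = 14
ρ = 1 − 6Σd² / [n(n²−1)] = 1 − 6×14 / (5×24) = 1 − 84/120 ≈ 0.300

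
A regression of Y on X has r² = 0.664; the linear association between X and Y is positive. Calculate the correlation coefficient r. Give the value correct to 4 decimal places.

0.8149

|r| = √0.664 = 0.8149
The association is positive, so r = 0.8149.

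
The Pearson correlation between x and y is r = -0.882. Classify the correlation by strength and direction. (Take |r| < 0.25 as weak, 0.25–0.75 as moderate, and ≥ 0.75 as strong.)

strong negative

r = -0.882 < 0 so the relationship is negative.
|r| = 0.882, which falls in the strong range.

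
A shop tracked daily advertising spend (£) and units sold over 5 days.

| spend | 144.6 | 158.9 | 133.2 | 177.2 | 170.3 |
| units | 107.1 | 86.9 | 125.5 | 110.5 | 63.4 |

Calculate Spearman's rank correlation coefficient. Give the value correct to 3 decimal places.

-0.400

Rank spend: 2, 3, 1, 5, 4
Rank units: 3, 2, 5, 4, 1
d = rank(spend) − rank(units): -1, 1, -4, 1, 3; Σd² = 28
ρ = 1 − 6Σd² / [n(n²−1)] = 1 − 6×28 / (5×24) = 1 − 168/120 ≈ -0.400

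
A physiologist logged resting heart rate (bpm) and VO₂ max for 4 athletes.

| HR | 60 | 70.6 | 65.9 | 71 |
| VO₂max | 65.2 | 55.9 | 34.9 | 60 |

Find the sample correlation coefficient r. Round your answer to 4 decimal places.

n = 4, Σx = 267.5, Σy = 216, Σx² = 17968.17, Σy² = 12193.86, Σxy = 14418.45
nΣxy − ΣxΣy = 57673.8 − 57780 = -106.2
nΣx² − (Σx)² = 71872.68 − 71556.25 = 316.43; nΣy² − (Σy)² = 48775.44 − 46656 = 2119.44
r = -106.2 / √(316.43 × 2119.44) = -106.2 / 818.9349 ≈ -0.1297

-0.1297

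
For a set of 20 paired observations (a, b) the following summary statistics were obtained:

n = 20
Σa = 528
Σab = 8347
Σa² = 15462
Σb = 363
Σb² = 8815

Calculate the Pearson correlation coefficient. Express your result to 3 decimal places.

-0.671

r = (nΣab − ΣaΣb) / √[(nΣa² − (Σa)²)(nΣb² − (Σb)²)]
Numerator: 20×8347 − 528×363 = -24724
Denominator: √[(309240 − 278784)(176300 − 131769)] = √[30456 × 44531] = 36827.1114
r = -24724 / 36827.1114 ≈ -0.671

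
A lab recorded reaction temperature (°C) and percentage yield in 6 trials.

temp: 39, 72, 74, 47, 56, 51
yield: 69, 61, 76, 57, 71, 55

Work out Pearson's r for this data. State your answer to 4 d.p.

0.3216

n = 6, Σx = 339, Σy = 389, Σx² = 20127, Σy² = 25573, Σxy = 22167
nΣxy − ΣxΣy = 133002 − 131871 = 1131
nΣx² − (Σx)² = 120762 − 114921 = 5841; nΣy² − (Σy)² = 153438 − 151321 = 2117
r = 1131 / √(5841 × 2117) = 1131 / 3516.4466 ≈ 0.3216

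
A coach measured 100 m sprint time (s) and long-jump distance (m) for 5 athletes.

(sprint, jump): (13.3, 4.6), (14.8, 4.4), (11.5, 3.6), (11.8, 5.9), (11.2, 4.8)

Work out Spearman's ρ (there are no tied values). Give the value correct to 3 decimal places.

-0.200

Rank sprint: 4, 5, 2, 3, 1
Rank jump: 3, 2, 1, 5, 4
d = rank(sprint) − rank(jump): 1, 3, 1, -2, -3; Σd² = 24
ρ = 1 − 6Σd² / [n(n²−1)] = 1 − 6×24 / (5×24) = 1 − 144/120 ≈ -0.200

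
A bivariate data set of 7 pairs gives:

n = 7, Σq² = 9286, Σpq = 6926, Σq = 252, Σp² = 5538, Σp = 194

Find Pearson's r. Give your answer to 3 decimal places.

-0.312

r = (nΣpq − ΣpΣq) / √[(nΣp² − (Σp)²)(nΣq² − (Σq)²)]
Numerator: 7×6926 − 194×252 = -406
Denominator: √[(38766 − 37636)(65002 − 63504)] = √[1130 × 1498] = 1301.0534
r = -406 / 1301.0534 ≈ -0.312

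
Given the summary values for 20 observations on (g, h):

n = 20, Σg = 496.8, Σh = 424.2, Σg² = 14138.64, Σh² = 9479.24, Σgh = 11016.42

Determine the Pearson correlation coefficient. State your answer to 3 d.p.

r = (nΣgh − ΣgΣh) / √[(nΣg² − (Σg)²)(nΣh² − (Σh)²)]
Numerator: 20×11016.42 − 496.8×424.2 = 9585.84
Denominator: √[(282772.8 − 246810.24)(189584.8 − 179945.64)] = √[35962.56 × 9639.16] = 18618.5088
r = 9585.84 / 18618.5088 ≈ 0.515

0.515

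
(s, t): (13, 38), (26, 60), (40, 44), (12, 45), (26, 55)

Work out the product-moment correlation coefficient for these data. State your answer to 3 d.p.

n = 5, Σs = 117, Σt = 242, Σs² = 3265, Σt² = 12030, Σst = 5784
nΣst − ΣsΣt = 28920 − 28314 = 606
nΣs² − (Σs)² = 16325 − 13689 = 2636; nΣt² − (Σt)² = 60150 − 58564 = 1586
r = 606 / √(2636 × 1586) = 606 / 2044.6750 ≈ 0.296

0.296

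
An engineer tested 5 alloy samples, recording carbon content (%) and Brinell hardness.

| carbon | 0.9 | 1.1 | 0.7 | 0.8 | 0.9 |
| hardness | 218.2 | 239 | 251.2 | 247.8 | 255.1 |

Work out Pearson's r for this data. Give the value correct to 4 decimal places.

-0.3432

n = 5, Σx = 4.4, Σy = 1211.3, Σx² = 3.96, Σy² = 294314.53, Σxy = 1062.95
nΣxy − ΣxΣy = 5314.75 − 5329.72 = -14.97
nΣx² − (Σx)² = 19.8 − 19.36 = 0.44; nΣy² − (Σy)² = 1471572.65 − 1467247.69 = 4324.96
r = -14.97 / √(0.44 × 4324.96) = -14.97 / 43.6232 ≈ -0.3432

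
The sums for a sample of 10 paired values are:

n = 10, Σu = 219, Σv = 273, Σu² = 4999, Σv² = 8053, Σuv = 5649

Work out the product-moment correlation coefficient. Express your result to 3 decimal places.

-0.945

r = (nΣuv − ΣuΣv) / √[(nΣu² − (Σu)²)(nΣv² − (Σv)²)]
Numerator: 10×5649 − 219×273 = -3297
Denominator: √[(49990 − 47961)(80530 − 74529)] = √[2029 × 6001] = 3489.4167
r = -3297 / 3489.4167 ≈ -0.945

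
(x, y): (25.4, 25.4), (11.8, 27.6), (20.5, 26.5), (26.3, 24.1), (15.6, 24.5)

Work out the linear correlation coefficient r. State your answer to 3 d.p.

n = 5, Σx = 99.6, Σy = 128.1, Σx² = 2139.7, Σy² = 3290.23, Σxy = 2530.12
nΣxy − ΣxΣy = 12650.6 − 12758.76 = -108.16
nΣx² − (Σx)² = 10698.5 − 9920.16 = 778.34; nΣy² − (Σy)² = 16451.15 − 16409.61 = 41.54
r = -108.16 / √(778.34 × 41.54) = -108.16 / 179.8117 ≈ -0.602

-0.602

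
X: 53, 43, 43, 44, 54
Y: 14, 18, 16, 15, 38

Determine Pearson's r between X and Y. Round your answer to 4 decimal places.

0.5712

n = 5, ΣX = 237, ΣY = 101, ΣX² = 11359, ΣY² = 2445, ΣXY = 4916
nΣXY − ΣXΣY = 24580 − 23937 = 643
nΣX² − (ΣX)² = 56795 − 56169 = 626; nΣY² − (ΣY)² = 12225 − 10201 = 2024
r = 643 / √(626 × 2024) = 643 / 1125.6216 ≈ 0.5712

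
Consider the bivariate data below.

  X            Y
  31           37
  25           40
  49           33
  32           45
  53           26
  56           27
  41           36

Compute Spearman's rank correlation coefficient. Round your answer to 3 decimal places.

Rank X: 2, 1, 5, 3, 6, 7, 4
Rank Y: 5, 6, 3, 7, 1, 2, 4
d = rank(X) − rank(Y): -3, -5, 2, -4, 5, 5, 0; Σd² = 104
ρ = 1 − 6Σd² / [n(n²−1)] = 1 − 6×104 / (7×48) = 1 − 624/336 ≈ -0.857

-0.857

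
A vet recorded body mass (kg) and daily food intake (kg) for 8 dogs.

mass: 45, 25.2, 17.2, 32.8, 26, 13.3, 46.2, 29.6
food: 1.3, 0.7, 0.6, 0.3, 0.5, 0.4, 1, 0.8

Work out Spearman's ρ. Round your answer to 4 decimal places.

Rank mass: 7, 3, 2, 6, 4, 1, 8, 5
Rank food: 8, 5, 4, 1, 3, 2, 7, 6
d = rank(mass) − rank(food): -1, -2, -2, 5, 1, -1, 1, -1; Σd² = 38
ρ = 1 − 6Σd² / [n(n²−1)] = 1 − 6×38 / (8×63) = 1 − 228/504 ≈ 0.5476

0.5476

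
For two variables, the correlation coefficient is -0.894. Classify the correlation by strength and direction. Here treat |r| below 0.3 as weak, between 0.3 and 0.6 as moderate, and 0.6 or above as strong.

strong negative

r = -0.894 < 0 so the relationship is negative.
|r| = 0.894, which falls in the strong range.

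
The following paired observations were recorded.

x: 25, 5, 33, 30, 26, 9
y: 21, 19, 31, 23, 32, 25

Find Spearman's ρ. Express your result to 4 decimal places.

0.6000

Rank x: 3, 1, 6, 5, 4, 2
Rank y: 2, 1, 5, 3, 6, 4
d = rank(x) − rank(y): 1, 0, 1, 2, -2, -2; Σd² = 14
ρ = 1 − 6Σd² / [n(n²−1)] = 1 − 6×14 / (6×35) = 1 − 84/210 ≈ 0.6000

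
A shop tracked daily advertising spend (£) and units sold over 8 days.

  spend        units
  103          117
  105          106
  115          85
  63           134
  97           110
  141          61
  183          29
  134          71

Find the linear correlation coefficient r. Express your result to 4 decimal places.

n = 8, Σx = 941, Σy = 713, Σx² = 119563, Σy² = 71809, Σxy = 75490
nΣxy − ΣxΣy = 603920 − 670933 = -67013
nΣx² − (Σx)² = 956504 − 885481 = 71023; nΣy² − (Σy)² = 574472 − 508369 = 66103
r = -67013 / √(71023 × 66103) = -67013 / 68518.8541 ≈ -0.9780

-0.9780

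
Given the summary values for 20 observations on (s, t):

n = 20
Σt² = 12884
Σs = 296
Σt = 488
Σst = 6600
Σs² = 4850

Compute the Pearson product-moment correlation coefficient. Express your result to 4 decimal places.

-0.9194

r = (nΣst − ΣsΣt) / √[(nΣs² − (Σs)²)(nΣt² − (Σt)²)]
Numerator: 20×6600 − 296×488 = -12448
Denominator: √[(97000 − 87616)(257680 − 238144)] = √[9384 × 19536] = 13539.7867
r = -12448 / 13539.7867 ≈ -0.9194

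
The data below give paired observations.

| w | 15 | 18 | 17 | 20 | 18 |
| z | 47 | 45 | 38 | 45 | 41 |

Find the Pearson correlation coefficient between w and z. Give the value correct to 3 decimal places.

n = 5, Σw = 88, Σz = 216, Σw² = 1562, Σz² = 9384, Σwz = 3799
nΣwz − ΣwΣz = 18995 − 19008 = -13
nΣw² − (Σw)² = 7810 − 7744 = 66; nΣz² − (Σz)² = 46920 − 46656 = 264
r = -13 / √(66 × 264) = -13 / 132.0000 ≈ -0.098

-0.098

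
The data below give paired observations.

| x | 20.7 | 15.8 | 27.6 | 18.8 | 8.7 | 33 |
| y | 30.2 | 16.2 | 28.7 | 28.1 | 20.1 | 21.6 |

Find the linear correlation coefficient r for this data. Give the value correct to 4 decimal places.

0.3299

n = 6, Σx = 124.6, Σy = 144.9, Σx² = 2958.02, Σy² = 3658.35, Σxy = 3089.17
nΣxy − ΣxΣy = 18535.02 − 18054.54 = 480.48
nΣx² − (Σx)² = 17748.12 − 15525.16 = 2222.96; nΣy² − (Σy)² = 21950.1 − 20996.01 = 954.09
r = 480.48 / √(2222.96 × 954.09) = 480.48 / 1456.3323 ≈ 0.3299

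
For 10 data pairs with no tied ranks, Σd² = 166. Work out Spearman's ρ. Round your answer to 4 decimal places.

-0.0061

ρ = 1 − 6Σd² / [n(n²−1)] = 1 − 6×166 / (10×99)
  = 1 − 996/990 = 1 − 1.00606 ≈ -0.0061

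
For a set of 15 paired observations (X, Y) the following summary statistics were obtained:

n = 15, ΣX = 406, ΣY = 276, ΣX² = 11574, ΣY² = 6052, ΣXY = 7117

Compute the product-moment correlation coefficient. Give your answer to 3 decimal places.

-0.468

r = (nΣXY − ΣXΣY) / √[(nΣX² − (ΣX)²)(nΣY² − (ΣY)²)]
Numerator: 15×7117 − 406×276 = -5301
Denominator: √[(173610 − 164836)(90780 − 76176)] = √[8774 × 14604] = 11319.6950
r = -5301 / 11319.6950 ≈ -0.468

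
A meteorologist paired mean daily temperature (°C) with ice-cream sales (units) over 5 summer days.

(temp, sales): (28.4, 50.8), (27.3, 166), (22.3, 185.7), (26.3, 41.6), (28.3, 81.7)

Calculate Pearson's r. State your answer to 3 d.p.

-0.632

n = 5, Σx = 132.6, Σy = 525.8, Σx² = 3541.72, Σy² = 73026.58, Σxy = 13521.82
nΣxy − ΣxΣy = 67609.1 − 69721.08 = -2111.98
nΣx² − (Σx)² = 17708.6 − 17582.76 = 125.84; nΣy² − (Σy)² = 365132.9 − 276465.64 = 88667.26
r = -2111.98 / √(125.84 × 88667.26) = -2111.98 / 3340.3425 ≈ -0.632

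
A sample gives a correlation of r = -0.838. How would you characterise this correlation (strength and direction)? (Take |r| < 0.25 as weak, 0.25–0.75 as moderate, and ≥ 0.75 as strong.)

r = -0.838 < 0 so the relationship is negative.
|r| = 0.838, which falls in the strong range.

strong negative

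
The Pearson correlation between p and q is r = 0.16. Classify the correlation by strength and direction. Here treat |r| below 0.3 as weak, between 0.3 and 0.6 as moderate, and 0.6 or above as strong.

weak positive

r = 0.16 > 0 so the relationship is positive.
|r| = 0.16, which falls in the weak range.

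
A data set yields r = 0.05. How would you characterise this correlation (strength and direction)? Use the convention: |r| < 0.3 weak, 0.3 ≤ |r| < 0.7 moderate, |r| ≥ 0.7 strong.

r = 0.05 > 0 so the relationship is positive.
|r| = 0.05, which falls in the weak range.

weak positive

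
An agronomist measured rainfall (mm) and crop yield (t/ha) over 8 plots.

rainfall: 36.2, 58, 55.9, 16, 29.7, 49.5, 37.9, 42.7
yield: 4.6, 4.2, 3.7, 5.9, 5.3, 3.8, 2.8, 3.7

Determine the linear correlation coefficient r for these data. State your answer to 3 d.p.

-0.661

n = 8, Σx = 325.9, Σy = 34, Σx² = 14647.29, Σy² = 151.36, Σxy = 1320.97
nΣxy − ΣxΣy = 10567.76 − 11080.6 = -512.84
nΣx² − (Σx)² = 117178.32 − 106210.81 = 10967.51; nΣy² − (Σy)² = 1210.88 − 1156 = 54.88
r = -512.84 / √(10967.51 × 54.88) = -512.84 / 775.8202 ≈ -0.661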